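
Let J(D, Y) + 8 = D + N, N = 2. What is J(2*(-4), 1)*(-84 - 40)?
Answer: 1736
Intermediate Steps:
J(D, Y) = -6 + D (J(D, Y) = -8 + (D + 2) = -8 + (2 + D) = -6 + D)
J(2*(-4), 1)*(-84 - 40) = (-6 + 2*(-4))*(-84 - 40) = (-6 - 8)*(-124) = -14*(-124) = 1736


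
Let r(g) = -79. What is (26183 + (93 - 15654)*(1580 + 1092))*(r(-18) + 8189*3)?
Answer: -1017545186792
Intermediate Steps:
(26183 + (93 - 15654)*(1580 + 1092))*(r(-18) + 8189*3) = (26183 + (93 - 15654)*(1580 + 1092))*(-79 + 8189*3) = (26183 - 15561*2672)*(-79 + 24567) = (26183 - 41578992)*24488 = -41552809*24488 = -1017545186792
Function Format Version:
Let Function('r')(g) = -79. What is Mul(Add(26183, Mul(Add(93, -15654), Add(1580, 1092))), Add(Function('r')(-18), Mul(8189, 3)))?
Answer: -1017545186792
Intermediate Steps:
Mul(Add(26183, Mul(Add(93, -15654), Add(1580, 1092))), Add(Function('r')(-18), Mul(8189, 3))) = Mul(Add(26183, Mul(Add(93, -15654), Add(1580, 1092))), Add(-79, Mul(8189, 3))) = Mul(Add(26183, Mul(-15561, 2672)), Add(-79, 24567)) = Mul(Add(26183, -41578992), 24488) = Mul(-41552809, 24488) = -1017545186792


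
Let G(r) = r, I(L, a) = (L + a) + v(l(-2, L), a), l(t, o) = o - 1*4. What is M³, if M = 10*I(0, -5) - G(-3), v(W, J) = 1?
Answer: -50653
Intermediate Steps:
l(t, o) = -4 + o (l(t, o) = o - 4 = -4 + o)
I(L, a) = 1 + L + a (I(L, a) = (L + a) + 1 = 1 + L + a)
M = -37 (M = 10*(1 + 0 - 5) - 1*(-3) = 10*(-4) + 3 = -40 + 3 = -37)
M³ = (-37)³ = -50653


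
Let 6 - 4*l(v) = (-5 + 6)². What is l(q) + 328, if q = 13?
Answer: 1317/4 ≈ 329.25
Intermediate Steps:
l(v) = 5/4 (l(v) = 3/2 - (-5 + 6)²/4 = 3/2 - ¼*1² = 3/2 - ¼*1 = 3/2 - ¼ = 5/4)
l(q) + 328 = 5/4 + 328 = 1317/4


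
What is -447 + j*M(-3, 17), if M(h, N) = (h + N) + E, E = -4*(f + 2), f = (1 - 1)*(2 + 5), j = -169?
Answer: -1461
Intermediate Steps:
f = 0 (f = 0*7 = 0)
E = -8 (E = -4*(0 + 2) = -4*2 = -8)
M(h, N) = -8 + N + h (M(h, N) = (h + N) - 8 = (N + h) - 8 = -8 + N + h)
-447 + j*M(-3, 17) = -447 - 169*(-8 + 17 - 3) = -447 - 169*6 = -447 - 1014 = -1461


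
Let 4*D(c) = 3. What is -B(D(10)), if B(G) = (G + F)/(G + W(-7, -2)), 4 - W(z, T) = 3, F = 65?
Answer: -263/7 ≈ -37.571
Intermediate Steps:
W(z, T) = 1 (W(z, T) = 4 - 1*3 = 4 - 3 = 1)
D(c) = ¾ (D(c) = (¼)*3 = ¾)
B(G) = (65 + G)/(1 + G) (B(G) = (G + 65)/(G + 1) = (65 + G)/(1 + G))
-B(D(10)) = -(65 + ¾)/(1 + ¾) = -263/(7/4*4) = -4*263/(7*4) = -1*263/7 = -263/7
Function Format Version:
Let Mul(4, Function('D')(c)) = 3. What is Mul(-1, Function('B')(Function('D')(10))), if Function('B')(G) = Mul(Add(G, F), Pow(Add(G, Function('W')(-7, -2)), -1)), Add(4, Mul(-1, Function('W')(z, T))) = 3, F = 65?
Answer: Rational(-263, 7) ≈ -37.571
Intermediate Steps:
Function('W')(z, T) = 1 (Function('W')(z, T) = Add(4, Mul(-1, 3)) = Add(4, -3) = 1)
Function('D')(c) = Rational(3, 4) (Function('D')(c) = Mul(Rational(1, 4), 3) = Rational(3, 4))
Function('B')(G) = Mul(Pow(Add(1, G), -1), Add(65, G)) (Function('B')(G) = Mul(Add(G, 65), Pow(Add(G, 1), -1)) = Mul(Add(65, G), Pow(Add(1, G), -1)) = Mul(Pow(Add(1, G), -1), Add(65, G)))
Mul(-1, Function('B')(Function('D')(10))) = Mul(-1, Mul(Pow(Add(1, Rational(3, 4)), -1), Add(65, Rational(3, 4)))) = Mul(-1, Mul(Pow(Rational(7, 4), -1), Rational(263, 4))) = Mul(-1, Mul(Rational(4, 7), Rational(263, 4))) = Mul(-1, Rational(263, 7)) = Rational(-263, 7)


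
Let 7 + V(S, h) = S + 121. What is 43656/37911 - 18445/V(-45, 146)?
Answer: -232085377/871953 ≈ -266.17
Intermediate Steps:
V(S, h) = 114 + S (V(S, h) = -7 + (S + 121) = -7 + (121 + S) = 114 + S)
43656/37911 - 18445/V(-45, 146) = 43656/37911 - 18445/(114 - 45) = 43656*(1/37911) - 18445/69 = 14552/12637 - 18445*1/69 = 14552/12637 - 18445/69 = -232085377/871953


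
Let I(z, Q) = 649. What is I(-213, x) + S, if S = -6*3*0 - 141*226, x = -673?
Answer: -31217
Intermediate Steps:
S = -31866 (S = -18*0 - 31866 = 0 - 31866 = -31866)
I(-213, x) + S = 649 - 31866 = -31217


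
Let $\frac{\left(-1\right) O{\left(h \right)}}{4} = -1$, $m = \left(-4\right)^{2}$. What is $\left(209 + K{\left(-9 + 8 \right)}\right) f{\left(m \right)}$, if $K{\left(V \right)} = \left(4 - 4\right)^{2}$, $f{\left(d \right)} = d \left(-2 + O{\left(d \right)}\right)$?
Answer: $6688$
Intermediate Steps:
$m = 16$
$O{\left(h \right)} = 4$ ($O{\left(h \right)} = \left(-4\right) \left(-1\right) = 4$)
$f{\left(d \right)} = 2 d$ ($f{\left(d \right)} = d \left(-2 + 4\right) = d 2 = 2 d$)
$K{\left(V \right)} = 0$ ($K{\left(V \right)} = 0^{2} = 0$)
$\left(209 + K{\left(-9 + 8 \right)}\right) f{\left(m \right)} = \left(209 + 0\right) 2 \cdot 16 = 209 \cdot 32 = 6688$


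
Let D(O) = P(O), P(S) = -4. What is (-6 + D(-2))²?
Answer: 100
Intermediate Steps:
D(O) = -4
(-6 + D(-2))² = (-6 - 4)² = (-10)² = 100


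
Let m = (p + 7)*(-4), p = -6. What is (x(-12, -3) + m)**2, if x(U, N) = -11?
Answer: 225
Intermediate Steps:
m = -4 (m = (-6 + 7)*(-4) = 1*(-4) = -4)
(x(-12, -3) + m)**2 = (-11 - 4)**2 = (-15)**2 = 225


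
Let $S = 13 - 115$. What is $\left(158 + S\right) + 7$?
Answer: $63$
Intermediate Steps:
$S = -102$ ($S = 13 - 115 = -102$)
$\left(158 + S\right) + 7 = \left(158 - 102\right) + 7 = 56 + 7 = 63$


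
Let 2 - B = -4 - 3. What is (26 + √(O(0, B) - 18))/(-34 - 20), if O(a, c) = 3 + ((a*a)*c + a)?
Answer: -13/27 - I*√15/54 ≈ -0.48148 - 0.071722*I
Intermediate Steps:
B = 9 (B = 2 - (-4 - 3) = 2 - 1*(-7) = 2 + 7 = 9)
O(a, c) = 3 + a + c*a² (O(a, c) = 3 + (a²*c + a) = 3 + (c*a² + a) = 3 + (a + c*a²) = 3 + a + c*a²)
(26 + √(O(0, B) - 18))/(-34 - 20) = (26 + √((3 + 0 + 9*0²) - 18))/(-34 - 20) = (26 + √((3 + 0 + 9*0) - 18))/(-54) = -(26 + √((3 + 0 + 0) - 18))/54 = -(26 + √(3 - 18))/54 = -(26 + √(-15))/54 = -(26 + I*√15)/54 = -13/27 - I*√15/54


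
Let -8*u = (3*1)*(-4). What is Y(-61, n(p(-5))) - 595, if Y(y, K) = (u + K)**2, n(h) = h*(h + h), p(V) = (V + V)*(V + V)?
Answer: 1600237629/4 ≈ 4.0006e+8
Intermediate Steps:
p(V) = 4*V**2 (p(V) = (2*V)*(2*V) = 4*V**2)
n(h) = 2*h**2 (n(h) = h*(2*h) = 2*h**2)
u = 3/2 (u = -3*1*(-4)/8 = -3*(-4)/8 = -1/8*(-12) = 3/2 ≈ 1.5000)
Y(y, K) = (3/2 + K)**2
Y(-61, n(p(-5))) - 595 = (3 + 2*(2*(4*(-5)**2)**2))**2/4 - 595 = (3 + 2*(2*(4*25)**2))**2/4 - 595 = (3 + 2*(2*100**2))**2/4 - 595 = (3 + 2*(2*10000))**2/4 - 595 = (3 + 2*20000)**2/4 - 595 = (3 + 40000)**2/4 - 595 = (1/4)*40003**2 - 595 = (1/4)*1600240009 - 595 = 1600240009/4 - 595 = 1600237629/4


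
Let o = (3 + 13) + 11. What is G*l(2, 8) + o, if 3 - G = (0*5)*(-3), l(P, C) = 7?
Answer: 48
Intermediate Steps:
G = 3 (G = 3 - 0*5*(-3) = 3 - 0*(-3) = 3 - 1*0 = 3 + 0 = 3)
o = 27 (o = 16 + 11 = 27)
G*l(2, 8) + o = 3*7 + 27 = 21 + 27 = 48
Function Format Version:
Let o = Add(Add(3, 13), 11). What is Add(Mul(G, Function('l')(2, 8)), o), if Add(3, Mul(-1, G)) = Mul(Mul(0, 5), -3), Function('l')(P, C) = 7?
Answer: 48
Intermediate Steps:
G = 3 (G = Add(3, Mul(-1, Mul(Mul(0, 5), -3))) = Add(3, Mul(-1, Mul(0, -3))) = Add(3, Mul(-1, 0)) = Add(3, 0) = 3)
o = 27 (o = Add(16, 11) = 27)
Add(Mul(G, Function('l')(2, 8)), o) = Add(Mul(3, 7), 27) = Add(21, 27) = 48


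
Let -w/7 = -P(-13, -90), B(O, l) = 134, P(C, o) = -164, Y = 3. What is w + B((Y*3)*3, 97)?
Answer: -1014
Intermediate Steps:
w = -1148 (w = -(-7)*(-164) = -7*164 = -1148)
w + B((Y*3)*3, 97) = -1148 + 134 = -1014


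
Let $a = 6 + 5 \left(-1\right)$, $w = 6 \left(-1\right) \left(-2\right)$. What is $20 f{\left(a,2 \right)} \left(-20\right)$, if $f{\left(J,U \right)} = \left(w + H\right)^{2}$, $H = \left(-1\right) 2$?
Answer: $-40000$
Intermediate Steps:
$w = 12$ ($w = \left(-6\right) \left(-2\right) = 12$)
$H = -2$
$a = 1$ ($a = 6 - 5 = 1$)
$f{\left(J,U \right)} = 100$ ($f{\left(J,U \right)} = \left(12 - 2\right)^{2} = 10^{2} = 100$)
$20 f{\left(a,2 \right)} \left(-20\right) = 20 \cdot 100 \left(-20\right) = 2000 \left(-20\right) = -40000$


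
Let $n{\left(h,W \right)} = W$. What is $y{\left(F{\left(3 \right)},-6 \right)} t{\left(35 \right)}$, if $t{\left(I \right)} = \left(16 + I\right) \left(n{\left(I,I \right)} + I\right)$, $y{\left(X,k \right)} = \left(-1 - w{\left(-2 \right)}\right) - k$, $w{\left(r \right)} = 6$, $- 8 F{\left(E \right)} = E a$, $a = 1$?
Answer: $-3570$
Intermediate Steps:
$F{\left(E \right)} = - \frac{E}{8}$ ($F{\left(E \right)} = - \frac{E 1}{8} = - \frac{E}{8}$)
$y{\left(X,k \right)} = -7 - k$ ($y{\left(X,k \right)} = \left(-1 - 6\right) - k = -7 - k$)
$t{\left(I \right)} = 2 I \left(16 + I\right)$ ($t{\left(I \right)} = \left(16 + I\right) \left(I + I\right) = \left(16 + I\right) 2 I = 2 I \left(16 + I\right)$)
$y{\left(F{\left(3 \right)},-6 \right)} t{\left(35 \right)} = \left(-7 - -6\right) 2 \cdot 35 \left(16 + 35\right) = \left(-7 + 6\right) 2 \cdot 35 \cdot 51 = \left(-1\right) 3570 = -3570$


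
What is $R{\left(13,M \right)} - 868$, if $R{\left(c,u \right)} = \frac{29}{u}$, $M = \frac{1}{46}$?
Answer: $466$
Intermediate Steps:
$M = \frac{1}{46} \approx 0.021739$
$R{\left(13,M \right)} - 868 = 29 \frac{1}{\frac{1}{46}} - 868 = 29 \cdot 46 - 868 = 1334 - 868 = 466$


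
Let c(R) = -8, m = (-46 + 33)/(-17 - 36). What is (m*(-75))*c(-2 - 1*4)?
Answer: 7800/53 ≈ 147.17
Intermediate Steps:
m = 13/53 (m = -13/(-53) = -13*(-1/53) = 13/53 ≈ 0.24528)
(m*(-75))*c(-2 - 1*4) = ((13/53)*(-75))*(-8) = -975/53*(-8) = 7800/53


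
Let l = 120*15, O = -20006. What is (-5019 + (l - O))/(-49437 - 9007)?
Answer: -16787/58444 ≈ -0.28723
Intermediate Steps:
l = 1800
(-5019 + (l - O))/(-49437 - 9007) = (-5019 + (1800 - 1*(-20006)))/(-49437 - 9007) = (-5019 + (1800 + 20006))/(-58444) = (-5019 + 21806)*(-1/58444) = 16787*(-1/58444) = -16787/58444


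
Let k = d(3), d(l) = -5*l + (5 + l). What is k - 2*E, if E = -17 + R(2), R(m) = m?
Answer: 23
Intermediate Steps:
E = -15 (E = -17 + 2 = -15)
d(l) = 5 - 4*l
k = -7 (k = 5 - 4*3 = 5 - 12 = -7)
k - 2*E = -7 - 2*(-15) = -7 + 30 = 23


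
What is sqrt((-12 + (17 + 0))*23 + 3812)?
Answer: sqrt(3927) ≈ 62.666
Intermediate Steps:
sqrt((-12 + (17 + 0))*23 + 3812) = sqrt((-12 + 17)*23 + 3812) = sqrt(5*23 + 3812) = sqrt(115 + 3812) = sqrt(3927)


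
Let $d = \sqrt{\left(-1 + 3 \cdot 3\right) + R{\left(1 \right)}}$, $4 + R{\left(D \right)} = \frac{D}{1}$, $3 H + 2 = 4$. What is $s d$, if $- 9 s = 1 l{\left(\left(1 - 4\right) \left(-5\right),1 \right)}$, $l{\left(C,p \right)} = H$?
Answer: $- \frac{2 \sqrt{5}}{27} \approx -0.16563$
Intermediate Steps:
$H = \frac{2}{3}$ ($H = - \frac{2}{3} + \frac{1}{3} \cdot 4 = - \frac{2}{3} + \frac{4}{3} = \frac{2}{3} \approx 0.66667$)
$R{\left(D \right)} = -4 + D$ ($R{\left(D \right)} = -4 + \frac{D}{1} = -4 + D 1 = -4 + D$)
$l{\left(C,p \right)} = \frac{2}{3}$
$d = \sqrt{5}$ ($d = \sqrt{\left(-1 + 3 \cdot 3\right) + \left(-4 + 1\right)} = \sqrt{\left(-1 + 9\right) - 3} = \sqrt{8 - 3} = \sqrt{5} \approx 2.2361$)
$s = - \frac{2}{27}$ ($s = - \frac{1 \cdot \frac{2}{3}}{9} = \left(- \frac{1}{9}\right) \frac{2}{3} = - \frac{2}{27} \approx -0.074074$)
$s d = - \frac{2 \sqrt{5}}{27}$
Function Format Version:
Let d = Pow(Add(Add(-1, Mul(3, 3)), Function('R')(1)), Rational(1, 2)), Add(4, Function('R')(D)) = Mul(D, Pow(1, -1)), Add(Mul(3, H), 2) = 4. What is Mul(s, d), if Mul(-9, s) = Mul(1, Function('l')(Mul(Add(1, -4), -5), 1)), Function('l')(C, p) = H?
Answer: Mul(Rational(-2, 27), Pow(5, Rational(1, 2))) ≈ -0.16563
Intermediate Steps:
H = Rational(2, 3) (H = Add(Rational(-2, 3), Mul(Rational(1, 3), 4)) = Add(Rational(-2, 3), Rational(4, 3)) = Rational(2, 3) ≈ 0.66667)
Function('R')(D) = Add(-4, D) (Function('R')(D) = Add(-4, Mul(D, Pow(1, -1))) = Add(-4, Mul(D, 1)) = Add(-4, D))
Function('l')(C, p) = Rational(2, 3)
d = Pow(5, Rational(1, 2)) (d = Pow(Add(Add(-1, Mul(3, 3)), Add(-4, 1)), Rational(1, 2)) = Pow(Add(Add(-1, 9), -3), Rational(1, 2)) = Pow(Add(8, -3), Rational(1, 2)) = Pow(5, Rational(1, 2)) ≈ 2.2361)
s = Rational(-2, 27) (s = Mul(Rational(-1, 9), Mul(1, Rational(2, 3))) = Mul(Rational(-1, 9), Rational(2, 3)) = Rational(-2, 27) ≈ -0.074074)
Mul(s, d) = Mul(Rational(-2, 27), Pow(5, Rational(1, 2)))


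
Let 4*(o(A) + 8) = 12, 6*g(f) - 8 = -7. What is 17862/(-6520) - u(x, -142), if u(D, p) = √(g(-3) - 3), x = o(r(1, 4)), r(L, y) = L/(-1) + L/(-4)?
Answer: -8931/3260 - I*√102/6 ≈ -2.7396 - 1.6833*I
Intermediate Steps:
g(f) = ⅙ (g(f) = 4/3 + (⅙)*(-7) = 4/3 - 7/6 = ⅙)
r(L, y) = -5*L/4 (r(L, y) = L*(-1) + L*(-¼) = -L - L/4 = -5*L/4)
o(A) = -5 (o(A) = -8 + (¼)*12 = -8 + 3 = -5)
x = -5
u(D, p) = I*√102/6 (u(D, p) = √(⅙ - 3) = √(-17/6) = I*√102/6)
17862/(-6520) - u(x, -142) = 17862/(-6520) - I*√102/6 = 17862*(-1/6520) - I*√102/6 = -8931/3260 - I*√102/6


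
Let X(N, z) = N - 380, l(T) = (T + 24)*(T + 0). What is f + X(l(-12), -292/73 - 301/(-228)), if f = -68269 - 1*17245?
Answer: -86038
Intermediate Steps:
l(T) = T*(24 + T) (l(T) = (24 + T)*T = T*(24 + T))
f = -85514 (f = -68269 - 17245 = -85514)
X(N, z) = -380 + N
f + X(l(-12), -292/73 - 301/(-228)) = -85514 + (-380 - 12*(24 - 12)) = -85514 + (-380 - 12*12) = -85514 + (-380 - 144) = -85514 - 524 = -86038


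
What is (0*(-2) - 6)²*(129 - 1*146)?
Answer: -612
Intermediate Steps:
(0*(-2) - 6)²*(129 - 1*146) = (0 - 6)²*(129 - 146) = (-6)²*(-17) = 36*(-17) = -612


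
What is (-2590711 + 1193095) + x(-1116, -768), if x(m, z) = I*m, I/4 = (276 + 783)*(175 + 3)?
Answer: -842870544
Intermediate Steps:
I = 754008 (I = 4*((276 + 783)*(175 + 3)) = 4*(1059*178) = 4*188502 = 754008)
x(m, z) = 754008*m
(-2590711 + 1193095) + x(-1116, -768) = (-2590711 + 1193095) + 754008*(-1116) = -1397616 - 841472928 = -842870544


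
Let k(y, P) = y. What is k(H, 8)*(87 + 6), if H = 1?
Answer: 93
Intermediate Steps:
k(H, 8)*(87 + 6) = 1*(87 + 6) = 1*93 = 93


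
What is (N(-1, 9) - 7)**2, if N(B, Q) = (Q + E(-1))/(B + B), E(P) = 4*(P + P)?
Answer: 225/4 ≈ 56.250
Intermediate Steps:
E(P) = 8*P (E(P) = 4*(2*P) = 8*P)
N(B, Q) = (-8 + Q)/(2*B) (N(B, Q) = (Q + 8*(-1))/(B + B) = (Q - 8)/((2*B)) = (-8 + Q)*(1/(2*B)) = (-8 + Q)/(2*B))
(N(-1, 9) - 7)**2 = ((1/2)*(-8 + 9)/(-1) - 7)**2 = ((1/2)*(-1)*1 - 7)**2 = (-1/2 - 7)**2 = (-15/2)**2 = 225/4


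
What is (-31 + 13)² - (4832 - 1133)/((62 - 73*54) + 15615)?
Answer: 3798441/11735 ≈ 323.68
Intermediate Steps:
(-31 + 13)² - (4832 - 1133)/((62 - 73*54) + 15615) = (-18)² - 3699/((62 - 3942) + 15615) = 324 - 3699/(-3880 + 15615) = 324 - 3699/11735 = 3798441/11735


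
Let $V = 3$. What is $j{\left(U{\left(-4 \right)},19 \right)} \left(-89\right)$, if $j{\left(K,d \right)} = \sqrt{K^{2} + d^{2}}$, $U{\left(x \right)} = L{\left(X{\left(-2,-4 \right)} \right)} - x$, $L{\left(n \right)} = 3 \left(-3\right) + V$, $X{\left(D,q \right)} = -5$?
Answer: $- 89 \sqrt{365} \approx -1700.3$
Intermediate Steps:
$L{\left(n \right)} = -6$ ($L{\left(n \right)} = 3 \left(-3\right) + 3 = -9 + 3 = -6$)
$U{\left(x \right)} = -6 - x$
$j{\left(U{\left(-4 \right)},19 \right)} \left(-89\right) = \sqrt{\left(-6 - -4\right)^{2} + 19^{2}} \left(-89\right) = \sqrt{\left(-6 + 4\right)^{2} + 361} \left(-89\right) = \sqrt{\left(-2\right)^{2} + 361} \left(-89\right) = \sqrt{4 + 361} \left(-89\right) = \sqrt{365} \left(-89\right) = - 89 \sqrt{365}$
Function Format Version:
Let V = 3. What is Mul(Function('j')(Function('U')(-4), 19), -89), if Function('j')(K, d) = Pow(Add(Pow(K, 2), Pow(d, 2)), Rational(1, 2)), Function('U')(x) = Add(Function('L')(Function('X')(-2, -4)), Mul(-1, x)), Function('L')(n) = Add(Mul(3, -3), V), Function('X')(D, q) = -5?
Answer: Mul(-89, Pow(365, Rational(1, 2))) ≈ -1700.3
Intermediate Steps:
Function('L')(n) = -6 (Function('L')(n) = Add(Mul(3, -3), 3) = Add(-9, 3) = -6)
Function('U')(x) = Add(-6, Mul(-1, x))
Mul(Function('j')(Function('U')(-4), 19), -89) = Mul(Pow(Add(Pow(Add(-6, Mul(-1, -4)), 2), Pow(19, 2)), Rational(1, 2)), -89) = Mul(Pow(Add(Pow(Add(-6, 4), 2), 361), Rational(1, 2)), -89) = Mul(Pow(Add(Pow(-2, 2), 361), Rational(1, 2)), -89) = Mul(Pow(Add(4, 361), Rational(1, 2)), -89) = Mul(Pow(365, Rational(1, 2)), -89) = Mul(-89, Pow(365, Rational(1, 2)))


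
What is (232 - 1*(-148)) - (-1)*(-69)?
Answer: 311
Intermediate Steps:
(232 - 1*(-148)) - (-1)*(-69) = (232 + 148) - 1*69 = 380 - 69 = 311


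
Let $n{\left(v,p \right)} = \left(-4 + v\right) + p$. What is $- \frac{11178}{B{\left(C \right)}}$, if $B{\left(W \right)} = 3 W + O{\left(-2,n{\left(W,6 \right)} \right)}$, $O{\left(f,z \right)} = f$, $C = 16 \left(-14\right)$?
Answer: $\frac{5589}{337} \approx 16.585$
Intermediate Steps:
$n{\left(v,p \right)} = -4 + p + v$
$C = -224$
$B{\left(W \right)} = -2 + 3 W$ ($B{\left(W \right)} = 3 W - 2 = -2 + 3 W$)
$- \frac{11178}{B{\left(C \right)}} = - \frac{11178}{-2 + 3 \left(-224\right)} = - \frac{11178}{-2 - 672} = - \frac{11178}{-674} = \left(-11178\right) \left(- \frac{1}{674}\right) = \frac{5589}{337}$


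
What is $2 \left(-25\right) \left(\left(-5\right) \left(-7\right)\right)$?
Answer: $-1750$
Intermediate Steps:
$2 \left(-25\right) \left(\left(-5\right) \left(-7\right)\right) = \left(-50\right) 35 = -1750$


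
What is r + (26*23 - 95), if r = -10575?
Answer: -10072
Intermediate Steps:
r + (26*23 - 95) = -10575 + (26*23 - 95) = -10575 + (598 - 95) = -10575 + 503 = -10072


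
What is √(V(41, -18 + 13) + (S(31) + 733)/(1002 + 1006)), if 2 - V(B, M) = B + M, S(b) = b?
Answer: I*√8472254/502 ≈ 5.7982*I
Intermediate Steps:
V(B, M) = 2 - B - M (V(B, M) = 2 - (B + M) = 2 + (-B - M) = 2 - B - M)
√(V(41, -18 + 13) + (S(31) + 733)/(1002 + 1006)) = √((2 - 1*41 - (-18 + 13)) + (31 + 733)/(1002 + 1006)) = √((2 - 41 - 1*(-5)) + 764/2008) = √((2 - 41 + 5) + 764*(1/2008)) = √(-34 + 191/502) = √(-16877/502) = I*√8472254/502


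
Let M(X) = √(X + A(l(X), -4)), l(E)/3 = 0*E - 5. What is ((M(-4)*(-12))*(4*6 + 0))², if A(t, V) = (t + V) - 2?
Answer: -2073600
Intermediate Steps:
l(E) = -15 (l(E) = 3*(0*E - 5) = 3*(0 - 5) = 3*(-5) = -15)
A(t, V) = -2 + V + t (A(t, V) = (V + t) - 2 = -2 + V + t)
M(X) = √(-21 + X) (M(X) = √(X + (-2 - 4 - 15)) = √(X - 21) = √(-21 + X))
((M(-4)*(-12))*(4*6 + 0))² = ((√(-21 - 4)*(-12))*(4*6 + 0))² = ((√(-25)*(-12))*(24 + 0))² = (((5*I)*(-12))*24)² = (-60*I*24)² = (-1440*I)² = -2073600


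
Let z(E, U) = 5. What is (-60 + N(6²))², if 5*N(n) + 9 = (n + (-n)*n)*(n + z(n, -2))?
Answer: 2700776961/25 ≈ 1.0803e+8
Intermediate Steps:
N(n) = -9/5 + (5 + n)*(n - n²)/5 (N(n) = -9/5 + ((n + (-n)*n)*(n + 5))/5 = -9/5 + ((n - n²)*(5 + n))/5 = -9/5 + ((5 + n)*(n - n²))/5 = -9/5 + (5 + n)*(n - n²)/5)
(-60 + N(6²))² = (-60 + (-9/5 + 6² - 4*(6²)²/5 - (6²)³/5))² = (-60 + (-9/5 + 36 - ⅘*36² - ⅕*36³))² = (-60 + (-9/5 + 36 - ⅘*1296 - ⅕*46656))² = (-60 + (-9/5 + 36 - 5184/5 - 46656/5))² = (-60 - 51669/5)² = (-51969/5)² = 2700776961/25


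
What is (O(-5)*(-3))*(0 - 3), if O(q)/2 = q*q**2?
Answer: -2250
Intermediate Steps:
O(q) = 2*q**3 (O(q) = 2*(q*q**2) = 2*q**3)
(O(-5)*(-3))*(0 - 3) = ((2*(-5)**3)*(-3))*(0 - 3) = ((2*(-125))*(-3))*(-3) = -250*(-3)*(-3) = 750*(-3) = -2250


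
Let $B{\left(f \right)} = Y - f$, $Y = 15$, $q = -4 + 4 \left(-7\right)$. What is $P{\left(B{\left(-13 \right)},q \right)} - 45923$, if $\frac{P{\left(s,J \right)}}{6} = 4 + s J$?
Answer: $-51275$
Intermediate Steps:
$q = -32$ ($q = -4 - 28 = -32$)
$B{\left(f \right)} = 15 - f$
$P{\left(s,J \right)} = 24 + 6 J s$ ($P{\left(s,J \right)} = 6 \left(4 + s J\right) = 6 \left(4 + J s\right) = 24 + 6 J s$)
$P{\left(B{\left(-13 \right)},q \right)} - 45923 = \left(24 + 6 \left(-32\right) \left(15 - -13\right)\right) - 45923 = \left(24 + 6 \left(-32\right) \left(15 + 13\right)\right) - 45923 = \left(24 + 6 \left(-32\right) 28\right) - 45923 = \left(24 - 5376\right) - 45923 = -5352 - 45923 = -51275$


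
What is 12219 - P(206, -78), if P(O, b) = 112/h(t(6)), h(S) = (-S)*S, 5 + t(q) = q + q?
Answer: 85549/7 ≈ 12221.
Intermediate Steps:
t(q) = -5 + 2*q (t(q) = -5 + (q + q) = -5 + 2*q)
h(S) = -S²
P(O, b) = -16/7 (P(O, b) = 112/((-(-5 + 2*6)²)) = 112/((-(-5 + 12)²)) = 112/((-1*7²)) = 112/((-1*49)) = 112/(-49) = 112*(-1/49) = -16/7)
12219 - P(206, -78) = 12219 - 1*(-16/7) = 12219 + 16/7 = 85549/7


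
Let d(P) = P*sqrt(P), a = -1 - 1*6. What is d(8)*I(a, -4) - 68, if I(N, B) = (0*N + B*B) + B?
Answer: -68 + 192*sqrt(2) ≈ 203.53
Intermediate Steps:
a = -7 (a = -1 - 6 = -7)
I(N, B) = B + B**2 (I(N, B) = (0 + B**2) + B = B**2 + B = B + B**2)
d(P) = P**(3/2)
d(8)*I(a, -4) - 68 = 8**(3/2)*(-4*(1 - 4)) - 68 = (16*sqrt(2))*(-4*(-3)) - 68 = (16*sqrt(2))*12 - 68 = 192*sqrt(2) - 68 = -68 + 192*sqrt(2)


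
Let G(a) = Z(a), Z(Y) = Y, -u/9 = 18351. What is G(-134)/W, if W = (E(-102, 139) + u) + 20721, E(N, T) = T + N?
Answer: 134/144401 ≈ 0.00092797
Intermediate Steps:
u = -165159 (u = -9*18351 = -165159)
E(N, T) = N + T
G(a) = a
W = -144401 (W = ((-102 + 139) - 165159) + 20721 = (37 - 165159) + 20721 = -165122 + 20721 = -144401)
G(-134)/W = -134/(-144401) = -134*(-1/144401) = 134/144401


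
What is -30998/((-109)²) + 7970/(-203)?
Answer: -100984164/2411843 ≈ -41.870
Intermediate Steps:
-30998/((-109)²) + 7970/(-203) = -30998/11881 + 7970*(-1/203) = -30998*1/11881 - 7970/203 = -30998/11881 - 7970/203 = -100984164/2411843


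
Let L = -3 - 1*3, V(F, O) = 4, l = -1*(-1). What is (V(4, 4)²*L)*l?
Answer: -96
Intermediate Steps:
l = 1
L = -6 (L = -3 - 3 = -6)
(V(4, 4)²*L)*l = (4²*(-6))*1 = (16*(-6))*1 = -96*1 = -96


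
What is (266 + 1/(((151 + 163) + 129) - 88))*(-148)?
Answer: -13975788/355 ≈ -39368.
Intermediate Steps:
(266 + 1/(((151 + 163) + 129) - 88))*(-148) = (266 + 1/((314 + 129) - 88))*(-148) = (266 + 1/(443 - 88))*(-148) = (266 + 1/355)*(-148) = (94431/355)*(-148) = -13975788/355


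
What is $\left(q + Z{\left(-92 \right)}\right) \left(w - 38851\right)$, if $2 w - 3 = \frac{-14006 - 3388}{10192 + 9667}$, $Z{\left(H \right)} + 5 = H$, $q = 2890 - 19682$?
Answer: $\frac{26060433551315}{39718} \approx 6.5614 \cdot 10^{8}$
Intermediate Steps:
$q = -16792$ ($q = 2890 - 19682 = -16792$)
$Z{\left(H \right)} = -5 + H$
$w = \frac{42183}{39718}$ ($w = \frac{3}{2} + \frac{\left(-14006 - 3388\right) \frac{1}{10192 + 9667}}{2} = \frac{3}{2} + \frac{\left(-17394\right) \frac{1}{19859}}{2} = \frac{3}{2} + \frac{1}{2} \left(- \frac{17394}{19859}\right) = \frac{3}{2} - \frac{8697}{19859} = \frac{42183}{39718} \approx 1.0621$)
$\left(q + Z{\left(-92 \right)}\right) \left(w - 38851\right) = \left(-16792 - 97\right) \left(\frac{42183}{39718} - 38851\right) = \left(-16792 - 97\right) \left(- \frac{1543041835}{39718}\right) = \left(-16889\right) \left(- \frac{1543041835}{39718}\right) = \frac{26060433551315}{39718}$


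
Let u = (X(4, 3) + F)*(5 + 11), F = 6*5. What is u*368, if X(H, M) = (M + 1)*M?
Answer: 247296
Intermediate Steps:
X(H, M) = M*(1 + M) (X(H, M) = (1 + M)*M = M*(1 + M))
F = 30
u = 672 (u = (3*(1 + 3) + 30)*(5 + 11) = (3*4 + 30)*16 = (12 + 30)*16 = 42*16 = 672)
u*368 = 672*368 = 247296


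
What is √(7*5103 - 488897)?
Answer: 2*I*√113294 ≈ 673.18*I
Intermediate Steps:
√(7*5103 - 488897) = √(35721 - 488897) = √(-453176) = 2*I*√113294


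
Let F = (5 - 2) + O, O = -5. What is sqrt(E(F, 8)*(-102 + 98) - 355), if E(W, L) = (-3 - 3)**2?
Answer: I*sqrt(499) ≈ 22.338*I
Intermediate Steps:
F = -2 (F = (5 - 2) - 5 = 3 - 5 = -2)
E(W, L) = 36 (E(W, L) = (-6)**2 = 36)
sqrt(E(F, 8)*(-102 + 98) - 355) = sqrt(36*(-102 + 98) - 355) = sqrt(36*(-4) - 355) = sqrt(-144 - 355) = sqrt(-499) = I*sqrt(499)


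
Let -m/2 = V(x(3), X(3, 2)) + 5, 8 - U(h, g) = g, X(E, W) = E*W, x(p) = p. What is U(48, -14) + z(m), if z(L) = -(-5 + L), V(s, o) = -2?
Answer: 33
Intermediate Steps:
U(h, g) = 8 - g
m = -6 (m = -2*(-2 + 5) = -2*3 = -6)
z(L) = 5 - L
U(48, -14) + z(m) = (8 - 1*(-14)) + (5 - 1*(-6)) = (8 + 14) + (5 + 6) = 22 + 11 = 33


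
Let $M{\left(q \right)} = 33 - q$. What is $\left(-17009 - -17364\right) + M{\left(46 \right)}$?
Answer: $342$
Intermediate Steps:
$\left(-17009 - -17364\right) + M{\left(46 \right)} = \left(-17009 - -17364\right) + \left(33 - 46\right) = \left(-17009 + 17364\right) + \left(33 - 46\right) = 355 - 13 = 342$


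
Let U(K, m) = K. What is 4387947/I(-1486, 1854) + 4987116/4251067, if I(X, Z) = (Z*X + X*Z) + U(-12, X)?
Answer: 2942017060717/7807934758900 ≈ 0.37680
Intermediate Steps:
I(X, Z) = -12 + 2*X*Z (I(X, Z) = (Z*X + X*Z) - 12 = (X*Z + X*Z) - 12 = 2*X*Z - 12 = -12 + 2*X*Z)
4387947/I(-1486, 1854) + 4987116/4251067 = 4387947/(-12 + 2*(-1486)*1854) + 4987116/4251067 = 4387947/(-12 - 5510088) + 4987116*(1/4251067) = 4387947/(-5510100) + 4987116/4251067 = 4387947*(-1/5510100) + 4987116/4251067 = -1462649/1836700 + 4987116/4251067 = 2942017060717/7807934758900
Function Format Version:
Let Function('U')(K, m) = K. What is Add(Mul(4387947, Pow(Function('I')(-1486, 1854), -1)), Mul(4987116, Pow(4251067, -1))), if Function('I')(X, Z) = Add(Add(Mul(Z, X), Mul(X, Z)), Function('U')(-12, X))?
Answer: Rational(2942017060717, 7807934758900) ≈ 0.37680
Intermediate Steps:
Function('I')(X, Z) = Add(-12, Mul(2, X, Z)) (Function('I')(X, Z) = Add(Add(Mul(Z, X), Mul(X, Z)), -12) = Add(Add(Mul(X, Z), Mul(X, Z)), -12) = Add(Mul(2, X, Z), -12) = Add(-12, Mul(2, X, Z)))
Add(Mul(4387947, Pow(Function('I')(-1486, 1854), -1)), Mul(4987116, Pow(4251067, -1))) = Add(Mul(4387947, Pow(Add(-12, Mul(2, -1486, 1854)), -1)), Mul(4987116, Pow(4251067, -1))) = Add(Mul(4387947, Pow(Add(-12, -5510088), -1)), Mul(4987116, Rational(1, 4251067))) = Add(Mul(4387947, Pow(-5510100, -1)), Rational(4987116, 4251067)) = Add(Mul(4387947, Rational(-1, 5510100)), Rational(4987116, 4251067)) = Add(Rational(-1462649, 1836700), Rational(4987116, 4251067)) = Rational(2942017060717, 7807934758900)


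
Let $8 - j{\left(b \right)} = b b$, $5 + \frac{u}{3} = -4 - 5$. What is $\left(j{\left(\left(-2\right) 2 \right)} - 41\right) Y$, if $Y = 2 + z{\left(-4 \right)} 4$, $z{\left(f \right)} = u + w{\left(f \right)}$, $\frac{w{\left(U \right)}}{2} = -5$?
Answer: $10094$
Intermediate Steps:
$w{\left(U \right)} = -10$ ($w{\left(U \right)} = 2 \left(-5\right) = -10$)
$u = -42$ ($u = -15 + 3 \left(-4 - 5\right) = -15 + 3 \left(-9\right) = -15 - 27 = -42$)
$z{\left(f \right)} = -52$ ($z{\left(f \right)} = -42 - 10 = -52$)
$Y = -206$ ($Y = 2 - 208 = -206$)
$j{\left(b \right)} = 8 - b^{2}$ ($j{\left(b \right)} = 8 - b b = 8 - b^{2}$)
$\left(j{\left(\left(-2\right) 2 \right)} - 41\right) Y = \left(\left(8 - \left(\left(-2\right) 2\right)^{2}\right) - 41\right) \left(-206\right) = \left(\left(8 - \left(-4\right)^{2}\right) - 41\right) \left(-206\right) = \left(\left(8 - 16\right) - 41\right) \left(-206\right) = \left(-8 - 41\right) \left(-206\right) = \left(-49\right) \left(-206\right) = 10094$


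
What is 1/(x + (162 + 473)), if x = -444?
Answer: 1/191 ≈ 0.0052356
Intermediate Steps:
1/(x + (162 + 473)) = 1/(-444 + (162 + 473)) = 1/(-444 + 635) = 1/191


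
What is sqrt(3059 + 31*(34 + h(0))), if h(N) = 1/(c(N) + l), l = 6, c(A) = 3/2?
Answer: sqrt(926355)/15 ≈ 64.165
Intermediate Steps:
c(A) = 3/2 (c(A) = 3*(1/2) = 3/2)
h(N) = 2/15 (h(N) = 1/(3/2 + 6) = 1/(15/2) = 2/15)
sqrt(3059 + 31*(34 + h(0))) = sqrt(3059 + 31*(34 + 2/15)) = sqrt(3059 + 31*(512/15)) = sqrt(3059 + 15872/15) = sqrt(61757/15) = sqrt(926355)/15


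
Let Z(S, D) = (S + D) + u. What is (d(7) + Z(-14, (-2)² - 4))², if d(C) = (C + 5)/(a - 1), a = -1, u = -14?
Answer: 1156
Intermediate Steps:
d(C) = -5/2 - C/2 (d(C) = (C + 5)/(-1 - 1) = (5 + C)/(-2) = (5 + C)*(-½) = -5/2 - C/2)
Z(S, D) = -14 + D + S (Z(S, D) = (S + D) - 14 = (D + S) - 14 = -14 + D + S)
(d(7) + Z(-14, (-2)² - 4))² = ((-5/2 - ½*7) + (-14 + ((-2)² - 4) - 14))² = ((-5/2 - 7/2) + (-14 + (4 - 4) - 14))² = (-6 + (-14 + 0 - 14))² = (-6 - 28)² = (-34)² = 1156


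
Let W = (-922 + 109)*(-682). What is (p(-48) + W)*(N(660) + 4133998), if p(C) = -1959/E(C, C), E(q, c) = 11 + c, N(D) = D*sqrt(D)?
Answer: 84818067899598/37 + 27082705320*sqrt(165)/37 ≈ 2.3018e+12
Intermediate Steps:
N(D) = D**(3/2)
W = 554466 (W = -813*(-682) = 554466)
p(C) = -1959/(11 + C)
(p(-48) + W)*(N(660) + 4133998) = (-1959/(11 - 48) + 554466)*(660**(3/2) + 4133998) = (-1959/(-37) + 554466)*(1320*sqrt(165) + 4133998) = (-1959*(-1/37) + 554466)*(4133998 + 1320*sqrt(165)) = (1959/37 + 554466)*(4133998 + 1320*sqrt(165)) = 20517201*(4133998 + 1320*sqrt(165))/37 = 84818067899598/37 + 27082705320*sqrt(165)/37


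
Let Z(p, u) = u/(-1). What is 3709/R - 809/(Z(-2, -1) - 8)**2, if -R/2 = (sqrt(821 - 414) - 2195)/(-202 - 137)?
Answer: -143029292729/472126564 - 1257351*sqrt(407)/9635236 ≈ -305.58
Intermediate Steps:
Z(p, u) = -u (Z(p, u) = u*(-1) = -u)
R = -4390/339 + 2*sqrt(407)/339 (R = -2*(sqrt(821 - 414) - 2195)/(-202 - 137) = -2*(sqrt(407) - 2195)/(-339) = -2*(-2195 + sqrt(407))*(-1)/339 = -2*(2195/339 - sqrt(407)/339) = -4390/339 + 2*sqrt(407)/339 ≈ -12.831)
3709/R - 809/(Z(-2, -1) - 8)**2 = 3709/(-4390/339 + 2*sqrt(407)/339) - 809/(-1*(-1) - 8)**2 = 3709/(-4390/339 + 2*sqrt(407)/339) - 809/(1 - 8)**2 = 3709/(-4390/339 + 2*sqrt(407)/339) - 809/((-7)**2) = 3709/(-4390/339 + 2*sqrt(407)/339) - 809/49 = -809/49 + 3709/(-4390/339 + 2*sqrt(407)/339)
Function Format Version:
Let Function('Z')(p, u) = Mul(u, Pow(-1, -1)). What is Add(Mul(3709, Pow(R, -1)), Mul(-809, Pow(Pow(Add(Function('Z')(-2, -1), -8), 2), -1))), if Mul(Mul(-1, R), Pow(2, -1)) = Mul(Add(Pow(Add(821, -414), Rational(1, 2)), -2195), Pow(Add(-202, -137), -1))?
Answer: Add(Rational(-143029292729, 472126564), Mul(Rational(-1257351, 9635236), Pow(407, Rational(1, 2)))) ≈ -305.58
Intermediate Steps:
Function('Z')(p, u) = Mul(-1, u) (Function('Z')(p, u) = Mul(u, -1) = Mul(-1, u))
R = Add(Rational(-4390, 339), Mul(Rational(2, 339), Pow(407, Rational(1, 2)))) (R = Mul(-2, Mul(Add(Pow(Add(821, -414), Rational(1, 2)), -2195), Pow(Add(-202, -137), -1))) = Mul(-2, Mul(Add(Pow(407, Rational(1, 2)), -2195), Pow(-339, -1))) = Mul(-2, Mul(Add(-2195, Pow(407, Rational(1, 2))), Rational(-1, 339))) = Mul(-2, Add(Rational(2195, 339), Mul(Rational(-1, 339), Pow(407, Rational(1, 2))))) = Add(Rational(-4390, 339), Mul(Rational(2, 339), Pow(407, Rational(1, 2)))) ≈ -12.831)
Add(Mul(3709, Pow(R, -1)), Mul(-809, Pow(Pow(Add(Function('Z')(-2, -1), -8), 2), -1))) = Add(Mul(3709, Pow(Add(Rational(-4390, 339), Mul(Rational(2, 339), Pow(407, Rational(1, 2)))), -1)), Mul(-809, Pow(Pow(Add(Mul(-1, -1), -8), 2), -1))) = Add(Mul(3709, Pow(Add(Rational(-4390, 339), Mul(Rational(2, 339), Pow(407, Rational(1, 2)))), -1)), Mul(-809, Pow(Pow(Add(1, -8), 2), -1))) = Add(Mul(3709, Pow(Add(Rational(-4390, 339), Mul(Rational(2, 339), Pow(407, Rational(1, 2)))), -1)), Mul(-809, Pow(Pow(-7, 2), -1))) = Add(Mul(3709, Pow(Add(Rational(-4390, 339), Mul(Rational(2, 339), Pow(407, Rational(1, 2)))), -1)), Mul(-809, Pow(49, -1))) = Add(Mul(3709, Pow(Add(Rational(-4390, 339), Mul(Rational(2, 339), Pow(407, Rational(1, 2)))), -1)), Mul(-809, Rational(1, 49))) = Add(Mul(3709, Pow(Add(Rational(-4390, 339), Mul(Rational(2, 339), Pow(407, Rational(1, 2)))), -1)), Rational(-809, 49)) = Add(Rational(-809, 49), Mul(3709, Pow(Add(Rational(-4390, 339), Mul(Rational(2, 339), Pow(407, Rational(1, 2)))), -1)))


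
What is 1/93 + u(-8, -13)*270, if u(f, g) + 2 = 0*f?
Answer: -50219/93 ≈ -539.99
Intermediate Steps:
u(f, g) = -2 (u(f, g) = -2 + 0*f = -2 + 0 = -2)
1/93 + u(-8, -13)*270 = 1/93 - 2*270 = 1/93 - 540 = -50219/93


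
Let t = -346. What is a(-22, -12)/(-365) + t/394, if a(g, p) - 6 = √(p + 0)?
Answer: -64327/71905 - 2*I*√3/365 ≈ -0.89461 - 0.0094907*I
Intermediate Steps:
a(g, p) = 6 + √p (a(g, p) = 6 + √(p + 0) = 6 + √p)
a(-22, -12)/(-365) + t/394 = (6 + √(-12))/(-365) - 346/394 = (6 + 2*I*√3)*(-1/365) - 346*1/394 = (-6/365 - 2*I*√3/365) - 173/197 = -64327/71905 - 2*I*√3/365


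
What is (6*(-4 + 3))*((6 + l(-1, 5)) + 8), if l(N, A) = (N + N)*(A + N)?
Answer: -36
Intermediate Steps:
l(N, A) = 2*N*(A + N) (l(N, A) = (2*N)*(A + N) = 2*N*(A + N))
(6*(-4 + 3))*((6 + l(-1, 5)) + 8) = (6*(-4 + 3))*((6 + 2*(-1)*(5 - 1)) + 8) = (6*(-1))*((6 + 2*(-1)*4) + 8) = -6*((6 - 8) + 8) = -6*(-2 + 8) = -6*6 = -36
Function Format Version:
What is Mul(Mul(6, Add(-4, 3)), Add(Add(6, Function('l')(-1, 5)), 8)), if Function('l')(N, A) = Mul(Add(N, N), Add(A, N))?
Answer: -36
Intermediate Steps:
Function('l')(N, A) = Mul(2, N, Add(A, N)) (Function('l')(N, A) = Mul(Mul(2, N), Add(A, N)) = Mul(2, N, Add(A, N)))
Mul(Mul(6, Add(-4, 3)), Add(Add(6, Function('l')(-1, 5)), 8)) = Mul(Mul(6, Add(-4, 3)), Add(Add(6, Mul(2, -1, Add(5, -1))), 8)) = Mul(Mul(6, -1), Add(Add(6, Mul(2, -1, 4)), 8)) = Mul(-6, Add(Add(6, -8), 8)) = Mul(-6, Add(-2, 8)) = Mul(-6, 6) = -36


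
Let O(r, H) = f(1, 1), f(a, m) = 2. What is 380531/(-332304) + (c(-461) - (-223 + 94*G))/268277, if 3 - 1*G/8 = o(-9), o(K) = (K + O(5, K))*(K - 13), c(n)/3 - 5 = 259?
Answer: -1488759133/2073244656 ≈ -0.71808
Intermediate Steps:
O(r, H) = 2
c(n) = 792 (c(n) = 15 + 3*259 = 15 + 777 = 792)
o(K) = (-13 + K)*(2 + K) (o(K) = (K + 2)*(K - 13) = (2 + K)*(-13 + K) = (-13 + K)*(2 + K))
G = -1208 (G = 24 - 8*(-26 + (-9)² - 11*(-9)) = 24 - 8*(-26 + 81 + 99) = 24 - 8*154 = 24 - 1232 = -1208)
380531/(-332304) + (c(-461) - (-223 + 94*G))/268277 = 380531/(-332304) + (792 - (-223 + 94*(-1208)))/268277 = 380531*(-1/332304) + (792 - (-223 - 113552))*(1/268277) = -380531/332304 + (792 - 1*(-113775))*(1/268277) = -380531/332304 + (792 + 113775)*(1/268277) = -380531/332304 + 114567*(1/268277) = -380531/332304 + 114567/268277 = -1488759133/2073244656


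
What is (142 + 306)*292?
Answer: 130816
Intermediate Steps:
(142 + 306)*292 = 448*292 = 130816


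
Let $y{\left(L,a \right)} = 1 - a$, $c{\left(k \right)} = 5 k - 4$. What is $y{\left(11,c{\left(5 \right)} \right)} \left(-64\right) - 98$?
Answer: $1182$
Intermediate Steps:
$c{\left(k \right)} = -4 + 5 k$
$y{\left(11,c{\left(5 \right)} \right)} \left(-64\right) - 98 = \left(1 - \left(-4 + 5 \cdot 5\right)\right) \left(-64\right) - 98 = \left(1 - \left(-4 + 25\right)\right) \left(-64\right) - 98 = \left(1 - 21\right) \left(-64\right) - 98 = \left(-20\right) \left(-64\right) - 98 = 1280 - 98 = 1182$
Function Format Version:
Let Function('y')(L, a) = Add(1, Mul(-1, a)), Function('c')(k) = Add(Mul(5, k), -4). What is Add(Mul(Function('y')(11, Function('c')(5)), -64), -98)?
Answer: 1182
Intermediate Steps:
Function('c')(k) = Add(-4, Mul(5, k))
Add(Mul(Function('y')(11, Function('c')(5)), -64), -98) = Add(Mul(Add(1, Mul(-1, Add(-4, Mul(5, 5)))), -64), -98) = Add(Mul(Add(1, Mul(-1, Add(-4, 25))), -64), -98) = Add(Mul(Add(1, Mul(-1, 21)), -64), -98) = Add(Mul(Add(1, -21), -64), -98) = Add(Mul(-20, -64), -98) = Add(1280, -98) = 1182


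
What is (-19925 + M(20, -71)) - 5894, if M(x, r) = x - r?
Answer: -25728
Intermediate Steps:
(-19925 + M(20, -71)) - 5894 = (-19925 + (20 - 1*(-71))) - 5894 = (-19925 + (20 + 71)) - 5894 = (-19925 + 91) - 5894 = -19834 - 5894 = -25728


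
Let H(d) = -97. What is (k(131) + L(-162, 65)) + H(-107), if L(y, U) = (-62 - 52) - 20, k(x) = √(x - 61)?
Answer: -231 + √70 ≈ -222.63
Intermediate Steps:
k(x) = √(-61 + x)
L(y, U) = -134 (L(y, U) = -114 - 20 = -134)
(k(131) + L(-162, 65)) + H(-107) = (√(-61 + 131) - 134) - 97 = (√70 - 134) - 97 = (-134 + √70) - 97 = -231 + √70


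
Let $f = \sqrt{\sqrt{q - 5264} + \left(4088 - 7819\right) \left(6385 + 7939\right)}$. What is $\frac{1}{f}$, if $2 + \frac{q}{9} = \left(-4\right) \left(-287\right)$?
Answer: $- \frac{i}{\sqrt{53442844 - 5 \sqrt{202}}} \approx - 0.00013679 i$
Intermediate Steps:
$q = 10314$ ($q = -18 + 9 \left(\left(-4\right) \left(-287\right)\right) = -18 + 9 \cdot 1148 = -18 + 10332 = 10314$)
$f = \sqrt{-53442844 + 5 \sqrt{202}}$ ($f = \sqrt{\sqrt{10314 - 5264} + \left(4088 - 7819\right) \left(6385 + 7939\right)} = \sqrt{\sqrt{5050} - 53442844} = \sqrt{5 \sqrt{202} - 53442844} = \sqrt{-53442844 + 5 \sqrt{202}} \approx 7310.5 i$)
$\frac{1}{f} = \frac{1}{\sqrt{-53442844 + 5 \sqrt{202}}}$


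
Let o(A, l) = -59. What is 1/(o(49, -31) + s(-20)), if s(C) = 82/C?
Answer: -10/631 ≈ -0.015848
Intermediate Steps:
1/(o(49, -31) + s(-20)) = 1/(-59 + 82/(-20)) = 1/(-59 + 82*(-1/20)) = 1/(-59 - 41/10) = 1/(-631/10) = -10/631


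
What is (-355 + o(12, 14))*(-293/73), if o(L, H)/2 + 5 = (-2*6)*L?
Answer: 191329/73 ≈ 2620.9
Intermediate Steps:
o(L, H) = -10 - 24*L (o(L, H) = -10 + 2*((-2*6)*L) = -10 + 2*(-12*L) = -10 - 24*L)
(-355 + o(12, 14))*(-293/73) = (-355 + (-10 - 24*12))*(-293/73) = (-355 + (-10 - 288))*(-293*1/73) = (-355 - 298)*(-293/73) = -653*(-293/73) = 191329/73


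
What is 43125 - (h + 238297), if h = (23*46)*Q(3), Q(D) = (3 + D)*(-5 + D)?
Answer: -182476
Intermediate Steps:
Q(D) = (-5 + D)*(3 + D)
h = -12696 (h = (23*46)*(-15 + 3**2 - 2*3) = 1058*(-15 + 9 - 6) = 1058*(-12) = -12696)
43125 - (h + 238297) = 43125 - (-12696 + 238297) = 43125 - 1*225601 = 43125 - 225601 = -182476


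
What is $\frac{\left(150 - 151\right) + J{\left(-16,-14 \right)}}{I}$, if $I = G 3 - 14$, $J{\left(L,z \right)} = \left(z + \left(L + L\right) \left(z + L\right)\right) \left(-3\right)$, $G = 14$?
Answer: $- \frac{2839}{28} \approx -101.39$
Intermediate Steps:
$J{\left(L,z \right)} = - 3 z - 6 L \left(L + z\right)$ ($J{\left(L,z \right)} = \left(z + 2 L \left(L + z\right)\right) \left(-3\right) = - 3 z - 6 L \left(L + z\right)$)
$I = 28$ ($I = 14 \cdot 3 - 14 = 42 - 14 = 28$)
$\frac{\left(150 - 151\right) + J{\left(-16,-14 \right)}}{I} = \frac{\left(150 - 151\right) - \left(-42 + 1344 + 1536\right)}{28} = \left(-1 - 2838\right) \frac{1}{28} = \left(-2839\right) \frac{1}{28} = - \frac{2839}{28}$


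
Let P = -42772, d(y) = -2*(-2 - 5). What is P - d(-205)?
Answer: -42786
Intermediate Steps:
d(y) = 14 (d(y) = -2*(-7) = 14)
P - d(-205) = -42772 - 1*14 = -42772 - 14 = -42786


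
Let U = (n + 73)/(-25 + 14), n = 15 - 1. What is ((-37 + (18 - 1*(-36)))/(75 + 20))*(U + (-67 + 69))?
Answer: -221/209 ≈ -1.0574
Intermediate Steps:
n = 14
U = -87/11 (U = (14 + 73)/(-25 + 14) = 87/(-11) = 87*(-1/11) = -87/11 ≈ -7.9091)
((-37 + (18 - 1*(-36)))/(75 + 20))*(U + (-67 + 69)) = ((-37 + (18 - 1*(-36)))/(75 + 20))*(-87/11 + (-67 + 69)) = ((-37 + (18 + 36))/95)*(-87/11 + 2) = ((-37 + 54)*(1/95))*(-65/11) = (17*(1/95))*(-65/11) = (17/95)*(-65/11) = -221/209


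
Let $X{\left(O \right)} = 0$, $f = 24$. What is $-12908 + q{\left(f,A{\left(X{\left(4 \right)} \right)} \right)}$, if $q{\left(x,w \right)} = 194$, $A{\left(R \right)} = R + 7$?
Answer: $-12714$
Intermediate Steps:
$A{\left(R \right)} = 7 + R$
$-12908 + q{\left(f,A{\left(X{\left(4 \right)} \right)} \right)} = -12908 + 194 = -12714$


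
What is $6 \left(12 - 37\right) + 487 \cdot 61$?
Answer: $29557$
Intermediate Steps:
$6 \left(12 - 37\right) + 487 \cdot 61 = 6 \left(12 - 37\right) + 29707 = 6 \left(-25\right) + 29707 = -150 + 29707 = 29557$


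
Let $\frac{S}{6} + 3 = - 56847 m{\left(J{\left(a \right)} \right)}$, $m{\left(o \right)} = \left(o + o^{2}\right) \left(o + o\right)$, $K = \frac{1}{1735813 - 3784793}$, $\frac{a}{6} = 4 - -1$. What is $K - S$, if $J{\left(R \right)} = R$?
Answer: $\frac{38996956993769639}{2048980} \approx 1.9032 \cdot 10^{10}$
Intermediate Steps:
$a = 30$ ($a = 6 \left(4 - -1\right) = 6 \left(4 + 1\right) = 6 \cdot 5 = 30$)
$K = - \frac{1}{2048980}$ ($K = \frac{1}{-2048980} = - \frac{1}{2048980} \approx -4.8805 \cdot 10^{-7}$)
$m{\left(o \right)} = 2 o \left(o + o^{2}\right)$ ($m{\left(o \right)} = \left(o + o^{2}\right) 2 o = 2 o \left(o + o^{2}\right)$)
$S = -19032375618$ ($S = -18 + 6 \left(- 56847 \cdot 2 \cdot 30^{2} \left(1 + 30\right)\right) = -18 + 6 \left(- 56847 \cdot 2 \cdot 900 \cdot 31\right) = -18 + 6 \left(\left(-56847\right) 55800\right) = -18 + 6 \left(-3172062600\right) = -18 - 19032375600 = -19032375618$)
$K - S = - \frac{1}{2048980} - -19032375618 = - \frac{1}{2048980} + 19032375618 = \frac{38996956993769639}{2048980}$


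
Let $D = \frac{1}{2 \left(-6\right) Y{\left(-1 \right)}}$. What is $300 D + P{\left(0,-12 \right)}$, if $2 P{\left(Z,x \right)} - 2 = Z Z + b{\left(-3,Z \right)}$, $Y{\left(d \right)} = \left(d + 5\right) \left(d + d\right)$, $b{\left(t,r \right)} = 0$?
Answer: $\frac{33}{8} \approx 4.125$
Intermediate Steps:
$Y{\left(d \right)} = 2 d \left(5 + d\right)$ ($Y{\left(d \right)} = \left(5 + d\right) 2 d = 2 d \left(5 + d\right)$)
$P{\left(Z,x \right)} = 1 + \frac{Z^{2}}{2}$ ($P{\left(Z,x \right)} = 1 + \frac{Z Z + 0}{2} = 1 + \frac{Z^{2} + 0}{2} = 1 + \frac{Z^{2}}{2}$)
$D = \frac{1}{96}$ ($D = \frac{1}{2 \left(-6\right) 2 \left(-1\right) \left(5 - 1\right)} = \frac{1}{\left(-12\right) 2 \left(-1\right) 4} = \frac{1}{\left(-12\right) \left(-8\right)} = \frac{1}{96} \approx 0.010417$)
$300 D + P{\left(0,-12 \right)} = 300 \cdot \frac{1}{96} + \left(1 + \frac{0^{2}}{2}\right) = \frac{25}{8} + \left(1 + \frac{1}{2} \cdot 0\right) = \frac{25}{8} + \left(1 + 0\right) = \frac{25}{8} + 1 = \frac{33}{8}$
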